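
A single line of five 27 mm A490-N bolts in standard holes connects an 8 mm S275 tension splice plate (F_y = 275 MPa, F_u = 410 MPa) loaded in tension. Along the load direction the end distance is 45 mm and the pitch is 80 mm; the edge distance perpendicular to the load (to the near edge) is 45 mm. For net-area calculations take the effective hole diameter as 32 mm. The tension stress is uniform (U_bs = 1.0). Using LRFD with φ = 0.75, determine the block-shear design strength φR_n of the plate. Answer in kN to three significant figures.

398 kN

Shear plane L_v = 45 + 4·80 = 365 mm; A_gv = 365 × 8 = 2920 mm².
A_nv = (365 − 4.5·32) × 8 = 1768 mm².
A_nt = (45 − 0.5·32) × 8 = 232 mm².
0.6 F_u A_nv = 434.9 kN; 0.6 F_y A_gv = 481.8 kN → shear rupture governs the shear term.
R_n = 434.9 + 1.0 × 410 × 232 / 1000 = 530 kN.
Design strength φR_n = 0.75 × 530 = 398 kN.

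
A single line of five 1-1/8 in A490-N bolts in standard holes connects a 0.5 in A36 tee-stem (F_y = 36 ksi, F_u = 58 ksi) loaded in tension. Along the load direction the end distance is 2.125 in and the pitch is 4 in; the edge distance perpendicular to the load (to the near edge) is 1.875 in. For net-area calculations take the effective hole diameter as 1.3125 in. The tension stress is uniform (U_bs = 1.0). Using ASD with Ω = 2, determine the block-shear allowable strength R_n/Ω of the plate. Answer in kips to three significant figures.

Shear plane L_v = 2.125 + 4·4 = 18.12 in; A_gv = 18.12 × 0.5 = 9.062 in².
A_nv = (18.12 − 4.5·1.3125) × 0.5 = 6.109 in².
A_nt = (1.875 − 0.5·1.3125) × 0.5 = 0.6094 in².
0.6 F_u A_nv = 212.6 kips; 0.6 F_y A_gv = 195.7 kips → shear yielding governs the shear term.
R_n = 195.7 + 1.0 × 58 × 0.6094 = 231.1 kips.
Allowable strength R_n/Ω = 231.1 / 2 = 116 kips.

116 kips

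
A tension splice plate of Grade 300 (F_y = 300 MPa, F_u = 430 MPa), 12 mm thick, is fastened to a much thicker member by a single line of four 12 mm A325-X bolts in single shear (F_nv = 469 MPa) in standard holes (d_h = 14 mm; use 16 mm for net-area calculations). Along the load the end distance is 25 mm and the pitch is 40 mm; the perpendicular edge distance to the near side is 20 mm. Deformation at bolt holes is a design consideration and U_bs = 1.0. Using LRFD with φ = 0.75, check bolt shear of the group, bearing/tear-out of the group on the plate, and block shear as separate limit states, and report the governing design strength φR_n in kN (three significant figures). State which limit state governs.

Bolt shear: A_b = π·12²/4 = 113.1 mm²; R_n = 469 × 113.1 × 4 × 1 / 1000 = 212.2 kN → 0.75 × 212.2 = 159 kN.
Bearing: edge l_c = 18, r_n = 111.5 kN; interior l_c = 26, r_n = 148.6 kN; R_n = 111.5 + 3·148.6 = 557.3 kN → 418 kN.
Block shear: A_gv = 1740, A_nv = 1068, A_nt = 144 mm²; R_n = min(0.6F_uA_nv, 0.6F_yA_gv) + U_bs·F_u·A_nt = 337.5 kN → 253 kN.
Bolt shear governs: 159 kN.

159 kN (bolt shear governs)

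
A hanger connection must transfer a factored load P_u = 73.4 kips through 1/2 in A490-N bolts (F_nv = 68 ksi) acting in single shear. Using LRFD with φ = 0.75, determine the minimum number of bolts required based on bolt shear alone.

8 bolts

A_b = π·0.5²/4 = 0.1963 in².
Per-bolt design strength φR_n = 0.75 × 68 × 0.1963 × 1 = 10.01 kips.
n ≥ 73.4 / 10.01 = 7.33 → use 8 bolts.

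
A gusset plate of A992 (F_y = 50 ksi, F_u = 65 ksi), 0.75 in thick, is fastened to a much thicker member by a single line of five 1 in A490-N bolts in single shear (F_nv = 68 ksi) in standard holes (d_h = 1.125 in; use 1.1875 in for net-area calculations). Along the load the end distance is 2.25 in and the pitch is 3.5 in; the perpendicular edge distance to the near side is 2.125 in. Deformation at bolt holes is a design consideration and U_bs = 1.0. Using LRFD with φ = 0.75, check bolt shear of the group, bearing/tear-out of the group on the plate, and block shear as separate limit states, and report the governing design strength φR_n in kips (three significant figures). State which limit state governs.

Bolt shear: A_b = π·1²/4 = 0.7854 in²; R_n = 68 × 0.7854 × 5 × 1 = 267 kips → 0.75 × 267 = 200 kips.
Bearing: edge l_c = 1.688, r_n = 98.72 kips; interior l_c = 2.375, r_n = 117 kips; R_n = 98.72 + 4·117 = 566.7 kips → 425 kips.
Block shear: A_gv = 12.19, A_nv = 8.18, A_nt = 1.148 in²; R_n = min(0.6F_uA_nv, 0.6F_yA_gv) + U_bs·F_u·A_nt = 393.7 kips → 295 kips.
Bolt shear governs: 200 kips.

200 kips (bolt shear governs)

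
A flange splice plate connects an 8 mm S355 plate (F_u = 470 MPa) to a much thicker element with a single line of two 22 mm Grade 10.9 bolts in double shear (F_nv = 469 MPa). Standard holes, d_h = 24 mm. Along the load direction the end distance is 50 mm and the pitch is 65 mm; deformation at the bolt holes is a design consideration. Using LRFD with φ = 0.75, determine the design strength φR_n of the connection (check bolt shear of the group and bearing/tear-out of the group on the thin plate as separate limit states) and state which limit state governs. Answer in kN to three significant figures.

267 kN (bearing governs)

Bolt shear: A_b = π·22²/4 = 380.1 mm²; R_n = 469 × 380.1 × 2 × 2 / 1000 = 713.1 kN → 0.75 × 713.1 = 535 kN.
Bearing (1.2 l_c t F_u ≤ 2.4 d t F_u): upper limit = 2.4·22·8·470 / 1000 = 198.5 kN.
  Edge l_c = 50 − 24/2 = 38 → r_n = 171.5 kN; interior l_c = 65 − 24 = 41 → r_n = 185 kN.
  R_n,bearing = 1·171.5 + 1·185 = 356.4 kN → 0.75 × 356.4 = 267 kN.
Bearing governs: 267 kN.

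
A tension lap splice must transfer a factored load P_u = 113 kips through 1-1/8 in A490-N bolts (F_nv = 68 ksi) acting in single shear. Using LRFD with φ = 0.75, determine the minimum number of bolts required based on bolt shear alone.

A_b = π·1.125²/4 = 0.994 in².
Per-bolt design strength φR_n = 0.75 × 68 × 0.994 × 1 = 50.69 kips.
n ≥ 113 / 50.69 = 2.229 → use 3 bolts.

3 bolts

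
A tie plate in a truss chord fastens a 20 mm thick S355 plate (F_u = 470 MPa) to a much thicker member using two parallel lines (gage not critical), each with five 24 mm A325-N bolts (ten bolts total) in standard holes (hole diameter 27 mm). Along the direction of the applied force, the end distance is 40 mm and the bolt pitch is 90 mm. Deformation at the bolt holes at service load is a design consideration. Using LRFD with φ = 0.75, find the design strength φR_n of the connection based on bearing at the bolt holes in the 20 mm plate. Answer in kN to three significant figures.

Per bolt r_n = 1.2 l_c t F_u ≤ 2.4 d t F_u; upper limit = 2.4 × 24 × 20 × 470 / 1000 = 541.4 kN.
Edge bolt: l_c = 40 − 27/2 = 26.5 mm → 1.2 × 26.5 × 20 × 470 / 1000 = 298.9 → r_n = 298.9 kN.
Interior bolts: l_c = 90 − 27 = 63 mm → 1.2 × 63 × 20 × 470 / 1000 = 710.6 → r_n = 541.4 kN.
R_n = 2 × 298.9 + 8 × 541.4 = 4929 kN.
Design strength φR_n = 0.75 × 4929 = 3700 kN.

3700 kN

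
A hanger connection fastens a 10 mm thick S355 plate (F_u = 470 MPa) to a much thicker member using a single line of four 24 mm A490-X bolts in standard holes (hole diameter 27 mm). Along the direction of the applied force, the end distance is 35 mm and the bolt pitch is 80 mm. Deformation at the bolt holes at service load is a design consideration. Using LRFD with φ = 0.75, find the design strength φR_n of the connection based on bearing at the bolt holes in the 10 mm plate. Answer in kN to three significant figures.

700 kN

Per bolt r_n = 1.2 l_c t F_u ≤ 2.4 d t F_u; upper limit = 2.4 × 24 × 10 × 470 / 1000 = 270.7 kN.
Edge bolt: l_c = 35 − 27/2 = 21.5 mm → 1.2 × 21.5 × 10 × 470 / 1000 = 121.3 → r_n = 121.3 kN.
Interior bolts: l_c = 80 − 27 = 53 mm → 1.2 × 53 × 10 × 470 / 1000 = 298.9 → r_n = 270.7 kN.
R_n = 1 × 121.3 + 3 × 270.7 = 933.4 kN.
Design strength φR_n = 0.75 × 933.4 = 700 kN.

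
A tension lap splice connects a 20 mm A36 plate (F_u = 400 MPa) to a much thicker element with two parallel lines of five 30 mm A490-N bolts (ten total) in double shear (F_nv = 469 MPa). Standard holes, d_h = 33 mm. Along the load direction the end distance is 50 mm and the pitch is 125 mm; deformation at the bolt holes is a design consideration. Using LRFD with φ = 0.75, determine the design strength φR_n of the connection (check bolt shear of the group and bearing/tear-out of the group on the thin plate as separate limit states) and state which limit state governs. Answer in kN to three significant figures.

3940 kN (bearing governs)

Bolt shear: A_b = π·30²/4 = 706.9 mm²; R_n = 469 × 706.9 × 10 × 2 / 1000 = 6630 kN → 0.75 × 6630 = 4970 kN.
Bearing (1.2 l_c t F_u ≤ 2.4 d t F_u): upper limit = 2.4·30·20·400 / 1000 = 576 kN.
  Edge l_c = 50 − 33/2 = 33.5 → r_n = 321.6 kN; interior l_c = 125 − 33 = 92 → r_n = 576 kN.
  R_n,bearing = 2·321.6 + 8·576 = 5251 kN → 0.75 × 5251 = 3940 kN.
Bearing governs: 3940 kN.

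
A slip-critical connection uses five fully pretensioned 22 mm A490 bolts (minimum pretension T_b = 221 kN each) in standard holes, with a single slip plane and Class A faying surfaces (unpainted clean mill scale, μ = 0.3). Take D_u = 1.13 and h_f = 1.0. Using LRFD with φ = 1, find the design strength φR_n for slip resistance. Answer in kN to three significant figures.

R_n = μ · D_u · h_f · T_b · n_s · n_b = 0.3 × 1.13 × 1.0 × 221 × 1 × 5 = 374.6 kN.
Design strength φR_n = 1 × 374.6 = 375 kN.

375 kN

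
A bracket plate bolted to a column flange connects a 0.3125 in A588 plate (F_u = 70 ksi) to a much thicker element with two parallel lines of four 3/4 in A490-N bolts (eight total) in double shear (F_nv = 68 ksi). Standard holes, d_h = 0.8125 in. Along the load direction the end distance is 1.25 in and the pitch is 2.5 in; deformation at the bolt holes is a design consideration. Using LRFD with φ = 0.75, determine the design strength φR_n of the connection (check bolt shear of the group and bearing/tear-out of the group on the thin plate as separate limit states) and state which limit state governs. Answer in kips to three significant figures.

210 kips (bearing governs)

Bolt shear: A_b = π·0.75²/4 = 0.4418 in²; R_n = 68 × 0.4418 × 8 × 2 = 480.7 kips → 0.75 × 480.7 = 360 kips.
Bearing (1.2 l_c t F_u ≤ 2.4 d t F_u): upper limit = 2.4·0.75·0.3125·70 = 39.38 kips.
  Edge l_c = 1.25 − 0.8125/2 = 0.8438 → r_n = 22.15 kips; interior l_c = 2.5 − 0.8125 = 1.688 → r_n = 39.38 kips.
  R_n,bearing = 2·22.15 + 6·39.38 = 280.5 kips → 0.75 × 280.5 = 210 kips.
Bearing governs: 210 kips.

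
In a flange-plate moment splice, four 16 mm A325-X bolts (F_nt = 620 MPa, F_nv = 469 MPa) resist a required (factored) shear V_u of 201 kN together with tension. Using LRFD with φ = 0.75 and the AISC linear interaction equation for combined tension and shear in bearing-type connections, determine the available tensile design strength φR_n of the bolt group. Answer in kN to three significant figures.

220 kN

A_b = π·16²/4 = 201.1 mm²; f_rv = 201 × 1000 / (4 × 201.1) = 249.9 MPa.
F'_nt = 1.3 F_nt − (F_nt / φF_nv) f_rv = 1.3·620 − (620/(0.75·469))·249.9 = 365.5 MPa, capped at F_nt → F'_nt = 365.5 MPa.
R_n = F'_nt · A_b · n = 365.5 × 201.1 × 4 / 1000 = 293.9 kN.
Design strength φR_n = 0.75 × 293.9 = 220 kN.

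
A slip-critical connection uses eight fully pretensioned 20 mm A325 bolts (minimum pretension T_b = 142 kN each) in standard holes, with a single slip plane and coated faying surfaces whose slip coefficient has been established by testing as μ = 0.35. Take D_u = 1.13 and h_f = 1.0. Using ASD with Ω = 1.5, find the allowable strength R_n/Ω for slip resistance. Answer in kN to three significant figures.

R_n = μ · D_u · h_f · T_b · n_s · n_b = 0.35 × 1.13 × 1.0 × 142 × 1 × 8 = 449.3 kN.
Allowable strength R_n/Ω = 449.3 / 1.5 = 300 kN.

300 kN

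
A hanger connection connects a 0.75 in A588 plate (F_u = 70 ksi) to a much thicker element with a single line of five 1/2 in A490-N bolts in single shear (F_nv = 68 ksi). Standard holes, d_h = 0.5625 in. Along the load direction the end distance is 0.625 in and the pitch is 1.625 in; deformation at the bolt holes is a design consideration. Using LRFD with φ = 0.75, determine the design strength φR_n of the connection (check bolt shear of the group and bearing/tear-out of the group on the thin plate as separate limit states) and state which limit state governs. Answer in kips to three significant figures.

50.1 kips (bolt shear governs)

Bolt shear: A_b = π·0.5²/4 = 0.1963 in²; R_n = 68 × 0.1963 × 5 × 1 = 66.76 kips → 0.75 × 66.76 = 50.1 kips.
Bearing (1.2 l_c t F_u ≤ 2.4 d t F_u): upper limit = 2.4·0.5·0.75·70 = 63 kips.
  Edge l_c = 0.625 − 0.5625/2 = 0.3438 → r_n = 21.66 kips; interior l_c = 1.625 − 0.5625 = 1.062 → r_n = 63 kips.
  R_n,bearing = 1·21.66 + 4·63 = 273.7 kips → 0.75 × 273.7 = 205 kips.
Bolt shear governs: 50.1 kips.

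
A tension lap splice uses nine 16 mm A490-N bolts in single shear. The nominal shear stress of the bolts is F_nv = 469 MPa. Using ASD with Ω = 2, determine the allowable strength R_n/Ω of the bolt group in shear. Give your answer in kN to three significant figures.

424 kN

A_b = π × 16² / 4 = 201.1 mm².
R_n = F_nv · A_b · n · n_s = 469 × 201.1 × 9 × 1 / 1000 = 848.7 kN.
Allowable strength R_n/Ω = 848.7 / 2 = 424 kN.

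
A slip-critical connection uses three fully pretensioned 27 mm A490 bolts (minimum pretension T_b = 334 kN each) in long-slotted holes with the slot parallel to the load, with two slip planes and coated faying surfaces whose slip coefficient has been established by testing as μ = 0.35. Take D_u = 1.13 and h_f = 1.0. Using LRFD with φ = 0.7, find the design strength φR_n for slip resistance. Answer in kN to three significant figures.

555 kN

R_n = μ · D_u · h_f · T_b · n_s · n_b = 0.35 × 1.13 × 1.0 × 334 × 2 × 3 = 792.6 kN.
Design strength φR_n = 0.7 × 792.6 = 555 kN.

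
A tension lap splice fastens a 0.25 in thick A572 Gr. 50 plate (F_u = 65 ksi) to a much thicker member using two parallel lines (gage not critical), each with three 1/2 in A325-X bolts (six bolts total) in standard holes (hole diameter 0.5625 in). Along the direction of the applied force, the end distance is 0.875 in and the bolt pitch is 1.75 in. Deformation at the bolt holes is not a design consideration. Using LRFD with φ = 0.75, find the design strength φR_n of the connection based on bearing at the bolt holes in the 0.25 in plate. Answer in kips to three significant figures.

Per bolt r_n = 1.5 l_c t F_u ≤ 3.0 d t F_u; upper limit = 3.0 × 0.5 × 0.25 × 65 = 24.38 kips.
Edge bolt: l_c = 0.875 − 0.5625/2 = 0.5938 in → 1.5 × 0.5938 × 0.25 × 65 = 14.47 → r_n = 14.47 kips.
Interior bolts: l_c = 1.75 − 0.5625 = 1.188 in → 1.5 × 1.188 × 0.25 × 65 = 28.95 → r_n = 24.38 kips.
R_n = 2 × 14.47 + 4 × 24.38 = 126.4 kips.
Design strength φR_n = 0.75 × 126.4 = 94.8 kips.

94.8 kips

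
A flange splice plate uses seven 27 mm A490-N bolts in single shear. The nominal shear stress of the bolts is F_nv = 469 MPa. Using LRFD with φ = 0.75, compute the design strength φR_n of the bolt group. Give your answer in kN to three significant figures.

1410 kN

A_b = π × 27² / 4 = 572.6 mm².
R_n = F_nv · A_b · n · n_s = 469 × 572.6 × 7 × 1 / 1000 = 1880 kN.
Design strength φR_n = 0.75 × 1880 = 1410 kN.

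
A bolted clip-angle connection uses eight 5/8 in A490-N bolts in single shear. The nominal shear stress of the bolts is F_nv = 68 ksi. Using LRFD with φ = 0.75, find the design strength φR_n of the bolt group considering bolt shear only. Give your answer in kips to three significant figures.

125 kips

A_b = π × 0.625² / 4 = 0.3068 in².
R_n = F_nv · A_b · n · n_s = 68 × 0.3068 × 8 × 1 = 166.9 kips.
Design strength φR_n = 0.75 × 166.9 = 125 kips.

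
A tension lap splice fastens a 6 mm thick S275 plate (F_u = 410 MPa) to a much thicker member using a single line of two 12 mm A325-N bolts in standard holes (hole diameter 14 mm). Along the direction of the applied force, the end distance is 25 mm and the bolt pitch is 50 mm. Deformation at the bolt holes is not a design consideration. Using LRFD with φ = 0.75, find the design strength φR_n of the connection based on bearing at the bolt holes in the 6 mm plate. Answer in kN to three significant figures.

Per bolt r_n = 1.5 l_c t F_u ≤ 3.0 d t F_u; upper limit = 3.0 × 12 × 6 × 410 / 1000 = 88.56 kN.
Edge bolt: l_c = 25 − 14/2 = 18 mm → 1.5 × 18 × 6 × 410 / 1000 = 66.42 → r_n = 66.42 kN.
Interior bolts: l_c = 50 − 14 = 36 mm → 1.5 × 36 × 6 × 410 / 1000 = 132.8 → r_n = 88.56 kN.
R_n = 1 × 66.42 + 1 × 88.56 = 155 kN.
Design strength φR_n = 0.75 × 155 = 116 kN.

116 kN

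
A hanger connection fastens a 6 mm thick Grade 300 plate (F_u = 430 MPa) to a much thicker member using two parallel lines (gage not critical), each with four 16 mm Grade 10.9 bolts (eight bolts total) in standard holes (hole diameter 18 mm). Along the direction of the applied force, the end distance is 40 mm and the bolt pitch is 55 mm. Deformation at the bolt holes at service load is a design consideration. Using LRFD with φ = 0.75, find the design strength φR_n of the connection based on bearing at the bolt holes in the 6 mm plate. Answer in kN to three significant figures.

590 kN

Per bolt r_n = 1.2 l_c t F_u ≤ 2.4 d t F_u; upper limit = 2.4 × 16 × 6 × 430 / 1000 = 99.07 kN.
Edge bolt: l_c = 40 − 18/2 = 31 mm → 1.2 × 31 × 6 × 430 / 1000 = 95.98 → r_n = 95.98 kN.
Interior bolts: l_c = 55 − 18 = 37 mm → 1.2 × 37 × 6 × 430 / 1000 = 114.6 → r_n = 99.07 kN.
R_n = 2 × 95.98 + 6 × 99.07 = 786.4 kN.
Design strength φR_n = 0.75 × 786.4 = 590 kN.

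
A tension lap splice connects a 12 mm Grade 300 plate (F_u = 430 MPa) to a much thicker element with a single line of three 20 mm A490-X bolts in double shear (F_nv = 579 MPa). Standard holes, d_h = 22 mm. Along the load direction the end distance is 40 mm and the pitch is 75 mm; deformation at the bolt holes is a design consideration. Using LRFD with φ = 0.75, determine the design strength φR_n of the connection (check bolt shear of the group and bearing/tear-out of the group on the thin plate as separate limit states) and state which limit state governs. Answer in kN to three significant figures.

Bolt shear: A_b = π·20²/4 = 314.2 mm²; R_n = 579 × 314.2 × 3 × 2 / 1000 = 1091 kN → 0.75 × 1091 = 819 kN.
Bearing (1.2 l_c t F_u ≤ 2.4 d t F_u): upper limit = 2.4·20·12·430 / 1000 = 247.7 kN.
  Edge l_c = 40 − 22/2 = 29 → r_n = 179.6 kN; interior l_c = 75 − 22 = 53 → r_n = 247.7 kN.
  R_n,bearing = 1·179.6 + 2·247.7 = 674.9 kN → 0.75 × 674.9 = 506 kN.
Bearing governs: 506 kN.

506 kN (bearing governs)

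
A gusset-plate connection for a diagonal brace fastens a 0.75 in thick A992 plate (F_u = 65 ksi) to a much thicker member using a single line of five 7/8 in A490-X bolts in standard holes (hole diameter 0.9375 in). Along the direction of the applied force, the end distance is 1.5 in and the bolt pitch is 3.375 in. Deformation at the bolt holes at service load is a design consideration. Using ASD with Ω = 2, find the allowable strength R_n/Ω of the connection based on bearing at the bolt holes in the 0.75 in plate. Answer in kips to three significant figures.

235 kips

Per bolt r_n = 1.2 l_c t F_u ≤ 2.4 d t F_u; upper limit = 2.4 × 0.875 × 0.75 × 65 = 102.4 kips.
Edge bolt: l_c = 1.5 − 0.9375/2 = 1.031 in → 1.2 × 1.031 × 0.75 × 65 = 60.33 → r_n = 60.33 kips.
Interior bolts: l_c = 3.375 − 0.9375 = 2.438 in → 1.2 × 2.438 × 0.75 × 65 = 142.6 → r_n = 102.4 kips.
R_n = 1 × 60.33 + 4 × 102.4 = 469.8 kips.
Allowable strength R_n/Ω = 469.8 / 2 = 235 kips.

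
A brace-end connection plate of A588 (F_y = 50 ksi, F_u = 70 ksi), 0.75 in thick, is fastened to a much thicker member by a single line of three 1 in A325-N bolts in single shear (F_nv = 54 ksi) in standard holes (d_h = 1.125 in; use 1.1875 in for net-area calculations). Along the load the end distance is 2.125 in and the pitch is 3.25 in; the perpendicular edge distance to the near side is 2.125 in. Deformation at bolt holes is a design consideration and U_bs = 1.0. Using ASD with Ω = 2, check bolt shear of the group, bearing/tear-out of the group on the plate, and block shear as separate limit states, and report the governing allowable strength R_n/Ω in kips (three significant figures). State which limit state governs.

Bolt shear: A_b = π·1²/4 = 0.7854 in²; R_n = 54 × 0.7854 × 3 × 1 = 127.2 kips → 127.2 / 2 = 63.6 kips.
Bearing: edge l_c = 1.562, r_n = 98.44 kips; interior l_c = 2.125, r_n = 126 kips; R_n = 98.44 + 2·126 = 350.4 kips → 175 kips.
Block shear: A_gv = 6.469, A_nv = 4.242, A_nt = 1.148 in²; R_n = min(0.6F_uA_nv, 0.6F_yA_gv) + U_bs·F_u·A_nt = 258.6 kips → 129 kips.
Bolt shear governs: 63.6 kips.

63.6 kips (bolt shear governs)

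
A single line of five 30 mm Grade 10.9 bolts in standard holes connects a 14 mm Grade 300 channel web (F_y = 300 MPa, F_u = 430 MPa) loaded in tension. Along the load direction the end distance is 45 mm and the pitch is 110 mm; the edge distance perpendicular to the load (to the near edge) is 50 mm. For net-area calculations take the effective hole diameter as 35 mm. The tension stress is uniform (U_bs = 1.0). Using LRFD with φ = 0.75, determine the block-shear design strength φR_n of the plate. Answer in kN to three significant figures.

1030 kN

Shear plane L_v = 45 + 4·110 = 485 mm; A_gv = 485 × 14 = 6790 mm².
A_nv = (485 − 4.5·35) × 14 = 4585 mm².
A_nt = (50 − 0.5·35) × 14 = 455 mm².
0.6 F_u A_nv = 1183 kN; 0.6 F_y A_gv = 1222 kN → shear rupture governs the shear term.
R_n = 1183 + 1.0 × 430 × 455 / 1000 = 1379 kN.
Design strength φR_n = 0.75 × 1379 = 1030 kN.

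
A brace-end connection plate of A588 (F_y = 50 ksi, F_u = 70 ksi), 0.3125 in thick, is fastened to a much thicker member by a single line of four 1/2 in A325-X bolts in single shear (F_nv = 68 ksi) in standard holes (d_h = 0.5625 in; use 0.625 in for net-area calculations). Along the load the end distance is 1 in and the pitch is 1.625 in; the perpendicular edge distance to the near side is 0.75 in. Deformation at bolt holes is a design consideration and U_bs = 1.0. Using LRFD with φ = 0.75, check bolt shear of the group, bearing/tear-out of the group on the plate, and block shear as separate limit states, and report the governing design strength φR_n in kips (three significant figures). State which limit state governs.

Bolt shear: A_b = π·0.5²/4 = 0.1963 in²; R_n = 68 × 0.1963 × 4 × 1 = 53.41 kips → 0.75 × 53.41 = 40.1 kips.
Bearing: edge l_c = 0.7188, r_n = 18.87 kips; interior l_c = 1.062, r_n = 26.25 kips; R_n = 18.87 + 3·26.25 = 97.62 kips → 73.2 kips.
Block shear: A_gv = 1.836, A_nv = 1.152, A_nt = 0.1367 in²; R_n = min(0.6F_uA_nv, 0.6F_yA_gv) + U_bs·F_u·A_nt = 57.97 kips → 43.5 kips.
Bolt shear governs: 40.1 kips.

40.1 kips (bolt shear governs)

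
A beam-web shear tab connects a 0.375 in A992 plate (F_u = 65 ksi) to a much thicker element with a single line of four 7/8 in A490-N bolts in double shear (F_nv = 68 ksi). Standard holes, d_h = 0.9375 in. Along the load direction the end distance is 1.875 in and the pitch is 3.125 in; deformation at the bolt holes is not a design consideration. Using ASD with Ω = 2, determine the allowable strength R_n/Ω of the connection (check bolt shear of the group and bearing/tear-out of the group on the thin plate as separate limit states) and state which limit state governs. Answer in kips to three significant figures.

Bolt shear: A_b = π·0.875²/4 = 0.6013 in²; R_n = 68 × 0.6013 × 4 × 2 = 327.1 kips → 327.1 / 2 = 164 kips.
Bearing (1.5 l_c t F_u ≤ 3.0 d t F_u): upper limit = 3.0·0.875·0.375·65 = 63.98 kips.
  Edge l_c = 1.875 − 0.9375/2 = 1.406 → r_n = 51.42 kips; interior l_c = 3.125 − 0.9375 = 2.188 → r_n = 63.98 kips.
  R_n,bearing = 1·51.42 + 3·63.98 = 243.4 kips → 243.4 / 2 = 122 kips.
Bearing governs: 122 kips.

122 kips (bearing governs)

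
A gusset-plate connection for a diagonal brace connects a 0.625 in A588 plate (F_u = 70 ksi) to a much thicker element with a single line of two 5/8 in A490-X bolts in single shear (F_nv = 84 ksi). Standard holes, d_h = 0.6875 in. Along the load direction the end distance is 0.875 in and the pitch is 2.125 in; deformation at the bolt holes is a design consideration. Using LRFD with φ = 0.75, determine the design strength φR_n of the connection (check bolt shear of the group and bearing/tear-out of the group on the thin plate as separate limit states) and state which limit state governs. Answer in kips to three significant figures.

Bolt shear: A_b = π·0.625²/4 = 0.3068 in²; R_n = 84 × 0.3068 × 2 × 1 = 51.54 kips → 0.75 × 51.54 = 38.7 kips.
Bearing (1.2 l_c t F_u ≤ 2.4 d t F_u): upper limit = 2.4·0.625·0.625·70 = 65.62 kips.
  Edge l_c = 0.875 − 0.6875/2 = 0.5312 → r_n = 27.89 kips; interior l_c = 2.125 − 0.6875 = 1.438 → r_n = 65.62 kips.
  R_n,bearing = 1·27.89 + 1·65.62 = 93.52 kips → 0.75 × 93.52 = 70.1 kips.
Bolt shear governs: 38.7 kips.

38.7 kips (bolt shear governs)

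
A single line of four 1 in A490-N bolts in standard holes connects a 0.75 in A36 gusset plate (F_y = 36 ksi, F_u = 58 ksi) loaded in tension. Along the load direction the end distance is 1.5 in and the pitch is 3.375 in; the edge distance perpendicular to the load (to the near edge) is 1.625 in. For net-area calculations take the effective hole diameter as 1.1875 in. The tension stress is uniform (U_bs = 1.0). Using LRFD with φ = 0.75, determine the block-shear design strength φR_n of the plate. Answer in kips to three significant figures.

Shear plane L_v = 1.5 + 3·3.375 = 11.62 in; A_gv = 11.62 × 0.75 = 8.719 in².
A_nv = (11.62 − 3.5·1.1875) × 0.75 = 5.602 in².
A_nt = (1.625 − 0.5·1.1875) × 0.75 = 0.7734 in².
0.6 F_u A_nv = 194.9 kips; 0.6 F_y A_gv = 188.3 kips → shear yielding governs the shear term.
R_n = 188.3 + 1.0 × 58 × 0.7734 = 233.2 kips.
Design strength φR_n = 0.75 × 233.2 = 175 kips.

175 kips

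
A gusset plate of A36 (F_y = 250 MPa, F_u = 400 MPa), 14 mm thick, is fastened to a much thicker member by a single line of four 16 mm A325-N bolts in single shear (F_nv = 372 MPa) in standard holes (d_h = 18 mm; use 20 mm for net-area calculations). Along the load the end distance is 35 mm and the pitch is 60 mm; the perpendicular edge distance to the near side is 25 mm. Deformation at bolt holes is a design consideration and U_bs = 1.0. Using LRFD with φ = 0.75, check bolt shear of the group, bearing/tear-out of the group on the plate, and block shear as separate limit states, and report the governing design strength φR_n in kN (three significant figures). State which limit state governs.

Bolt shear: A_b = π·16²/4 = 201.1 mm²; R_n = 372 × 201.1 × 4 × 1 / 1000 = 299.2 kN → 0.75 × 299.2 = 224 kN.
Bearing: edge l_c = 26, r_n = 174.7 kN; interior l_c = 42, r_n = 215 kN; R_n = 174.7 + 3·215 = 819.8 kN → 615 kN.
Block shear: A_gv = 3010, A_nv = 2030, A_nt = 210 mm²; R_n = min(0.6F_uA_nv, 0.6F_yA_gv) + U_bs·F_u·A_nt = 535.5 kN → 402 kN.
Bolt shear governs: 224 kN.

224 kN (bolt shear governs)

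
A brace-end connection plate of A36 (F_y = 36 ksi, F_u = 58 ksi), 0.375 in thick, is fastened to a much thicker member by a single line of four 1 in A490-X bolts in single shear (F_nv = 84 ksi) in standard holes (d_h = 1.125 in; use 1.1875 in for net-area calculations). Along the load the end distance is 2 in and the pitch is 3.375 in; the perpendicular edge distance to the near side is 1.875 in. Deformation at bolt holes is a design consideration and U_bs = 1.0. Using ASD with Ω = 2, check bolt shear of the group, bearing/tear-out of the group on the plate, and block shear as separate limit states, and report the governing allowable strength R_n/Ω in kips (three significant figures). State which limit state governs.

Bolt shear: A_b = π·1²/4 = 0.7854 in²; R_n = 84 × 0.7854 × 4 × 1 = 263.9 kips → 263.9 / 2 = 132 kips.
Bearing: edge l_c = 1.438, r_n = 37.52 kips; interior l_c = 2.25, r_n = 52.2 kips; R_n = 37.52 + 3·52.2 = 194.1 kips → 97.1 kips.
Block shear: A_gv = 4.547, A_nv = 2.988, A_nt = 0.4805 in²; R_n = min(0.6F_uA_nv, 0.6F_yA_gv) + U_bs·F_u·A_nt = 126.1 kips → 63 kips.
Block shear governs: 63 kips.

63 kips (block shear governs)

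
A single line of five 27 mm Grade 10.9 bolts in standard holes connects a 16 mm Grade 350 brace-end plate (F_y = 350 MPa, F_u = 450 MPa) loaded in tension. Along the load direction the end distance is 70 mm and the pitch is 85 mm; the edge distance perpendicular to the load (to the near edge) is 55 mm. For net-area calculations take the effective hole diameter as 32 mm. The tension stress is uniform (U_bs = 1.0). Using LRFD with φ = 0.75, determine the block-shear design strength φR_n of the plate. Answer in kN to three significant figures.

Shear plane L_v = 70 + 4·85 = 410 mm; A_gv = 410 × 16 = 6560 mm².
A_nv = (410 − 4.5·32) × 16 = 4256 mm².
A_nt = (55 − 0.5·32) × 16 = 624 mm².
0.6 F_u A_nv = 1149 kN; 0.6 F_y A_gv = 1378 kN → shear rupture governs the shear term.
R_n = 1149 + 1.0 × 450 × 624 / 1000 = 1430 kN.
Design strength φR_n = 0.75 × 1430 = 1070 kN.

1070 kN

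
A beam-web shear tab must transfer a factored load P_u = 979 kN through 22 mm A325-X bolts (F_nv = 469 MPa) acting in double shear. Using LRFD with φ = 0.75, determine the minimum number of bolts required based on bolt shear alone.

A_b = π·22²/4 = 380.1 mm².
Per-bolt design strength φR_n = 0.75 × 469 × 380.1 × 2 / 1000 = 267.4 kN.
n ≥ 979 / 267.4 = 3.661 → use 4 bolts.

4 bolts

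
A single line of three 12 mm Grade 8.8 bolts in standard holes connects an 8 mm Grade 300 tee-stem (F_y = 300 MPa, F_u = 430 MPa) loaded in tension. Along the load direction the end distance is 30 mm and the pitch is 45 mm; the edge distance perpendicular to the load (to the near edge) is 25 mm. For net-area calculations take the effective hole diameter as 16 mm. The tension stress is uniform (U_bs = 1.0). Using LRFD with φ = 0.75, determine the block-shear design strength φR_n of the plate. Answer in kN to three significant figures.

Shear plane L_v = 30 + 2·45 = 120 mm; A_gv = 120 × 8 = 960 mm².
A_nv = (120 − 2.5·16) × 8 = 640 mm².
A_nt = (25 − 0.5·16) × 8 = 136 mm².
0.6 F_u A_nv = 165.1 kN; 0.6 F_y A_gv = 172.8 kN → shear rupture governs the shear term.
R_n = 165.1 + 1.0 × 430 × 136 / 1000 = 223.6 kN.
Design strength φR_n = 0.75 × 223.6 = 168 kN.

168 kN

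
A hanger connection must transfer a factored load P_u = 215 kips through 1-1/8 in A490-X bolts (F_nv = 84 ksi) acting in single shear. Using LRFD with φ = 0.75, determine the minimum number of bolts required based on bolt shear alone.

4 bolts

A_b = π·1.125²/4 = 0.994 in².
Per-bolt design strength φR_n = 0.75 × 84 × 0.994 × 1 = 62.62 kips.
n ≥ 215 / 62.62 = 3.433 → use 4 bolts.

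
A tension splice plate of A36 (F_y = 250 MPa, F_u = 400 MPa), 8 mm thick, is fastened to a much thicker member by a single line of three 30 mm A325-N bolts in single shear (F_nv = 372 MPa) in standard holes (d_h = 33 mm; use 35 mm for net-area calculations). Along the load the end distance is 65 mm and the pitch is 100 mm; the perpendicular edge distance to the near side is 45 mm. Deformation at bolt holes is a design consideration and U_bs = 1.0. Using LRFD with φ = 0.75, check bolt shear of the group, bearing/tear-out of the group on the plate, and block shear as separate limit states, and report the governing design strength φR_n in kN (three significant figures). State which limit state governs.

304 kN (block shear governs)

Bolt shear: A_b = π·30²/4 = 706.9 mm²; R_n = 372 × 706.9 × 3 × 1 / 1000 = 788.9 kN → 0.75 × 788.9 = 592 kN.
Bearing: edge l_c = 48.5, r_n = 186.2 kN; interior l_c = 67, r_n = 230.4 kN; R_n = 186.2 + 2·230.4 = 647 kN → 485 kN.
Block shear: A_gv = 2120, A_nv = 1420, A_nt = 220 mm²; R_n = min(0.6F_uA_nv, 0.6F_yA_gv) + U_bs·F_u·A_nt = 406 kN → 304 kN.
Block shear governs: 304 kN.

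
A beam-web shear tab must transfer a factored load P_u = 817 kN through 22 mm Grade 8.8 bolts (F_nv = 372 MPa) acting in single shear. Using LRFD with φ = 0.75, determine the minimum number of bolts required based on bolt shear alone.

A_b = π·22²/4 = 380.1 mm².
Per-bolt design strength φR_n = 0.75 × 372 × 380.1 × 1 / 1000 = 106.1 kN.
n ≥ 817 / 106.1 = 7.703 → use 8 bolts.

8 bolts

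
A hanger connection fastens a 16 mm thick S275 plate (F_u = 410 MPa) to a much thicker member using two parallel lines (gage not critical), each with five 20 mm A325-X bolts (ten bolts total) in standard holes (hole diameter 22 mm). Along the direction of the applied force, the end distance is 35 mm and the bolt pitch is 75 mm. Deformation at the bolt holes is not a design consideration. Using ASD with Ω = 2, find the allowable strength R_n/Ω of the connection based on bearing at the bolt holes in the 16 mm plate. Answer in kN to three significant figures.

Per bolt r_n = 1.5 l_c t F_u ≤ 3.0 d t F_u; upper limit = 3.0 × 20 × 16 × 410 / 1000 = 393.6 kN.
Edge bolt: l_c = 35 − 22/2 = 24 mm → 1.5 × 24 × 16 × 410 / 1000 = 236.2 → r_n = 236.2 kN.
Interior bolts: l_c = 75 − 22 = 53 mm → 1.5 × 53 × 16 × 410 / 1000 = 521.5 → r_n = 393.6 kN.
R_n = 2 × 236.2 + 8 × 393.6 = 3621 kN.
Allowable strength R_n/Ω = 3621 / 2 = 1810 kN.

1810 kN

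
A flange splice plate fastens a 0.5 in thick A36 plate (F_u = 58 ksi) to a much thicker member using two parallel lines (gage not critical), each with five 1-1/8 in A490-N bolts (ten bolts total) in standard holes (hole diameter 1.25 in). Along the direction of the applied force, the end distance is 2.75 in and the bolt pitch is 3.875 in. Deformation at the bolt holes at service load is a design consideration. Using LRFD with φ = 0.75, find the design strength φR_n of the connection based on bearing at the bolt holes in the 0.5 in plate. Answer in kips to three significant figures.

581 kips

Per bolt r_n = 1.2 l_c t F_u ≤ 2.4 d t F_u; upper limit = 2.4 × 1.125 × 0.5 × 58 = 78.3 kips.
Edge bolt: l_c = 2.75 − 1.25/2 = 2.125 in → 1.2 × 2.125 × 0.5 × 58 = 73.95 → r_n = 73.95 kips.
Interior bolts: l_c = 3.875 − 1.25 = 2.625 in → 1.2 × 2.625 × 0.5 × 58 = 91.35 → r_n = 78.3 kips.
R_n = 2 × 73.95 + 8 × 78.3 = 774.3 kips.
Design strength φR_n = 0.75 × 774.3 = 581 kips.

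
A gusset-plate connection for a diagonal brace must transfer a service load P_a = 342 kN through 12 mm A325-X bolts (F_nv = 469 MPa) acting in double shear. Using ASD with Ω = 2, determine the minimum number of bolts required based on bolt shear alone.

A_b = π·12²/4 = 113.1 mm².
Per-bolt allowable strength R_n/Ω = 469 × 113.1 × 2 / 1000 / 2 = 53.04 kN.
n ≥ 342 / 53.04 = 6.448 → use 7 bolts.

7 bolts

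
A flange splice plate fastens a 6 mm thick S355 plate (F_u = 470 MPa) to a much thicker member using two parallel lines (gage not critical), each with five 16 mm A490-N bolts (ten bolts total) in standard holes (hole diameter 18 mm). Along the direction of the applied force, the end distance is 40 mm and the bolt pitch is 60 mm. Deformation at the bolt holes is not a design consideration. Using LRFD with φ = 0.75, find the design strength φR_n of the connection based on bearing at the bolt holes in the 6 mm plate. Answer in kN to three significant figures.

Per bolt r_n = 1.5 l_c t F_u ≤ 3.0 d t F_u; upper limit = 3.0 × 16 × 6 × 470 / 1000 = 135.4 kN.
Edge bolt: l_c = 40 − 18/2 = 31 mm → 1.5 × 31 × 6 × 470 / 1000 = 131.1 → r_n = 131.1 kN.
Interior bolts: l_c = 60 − 18 = 42 mm → 1.5 × 42 × 6 × 470 / 1000 = 177.7 → r_n = 135.4 kN.
R_n = 2 × 131.1 + 8 × 135.4 = 1345 kN.
Design strength φR_n = 0.75 × 1345 = 1010 kN.

1010 kN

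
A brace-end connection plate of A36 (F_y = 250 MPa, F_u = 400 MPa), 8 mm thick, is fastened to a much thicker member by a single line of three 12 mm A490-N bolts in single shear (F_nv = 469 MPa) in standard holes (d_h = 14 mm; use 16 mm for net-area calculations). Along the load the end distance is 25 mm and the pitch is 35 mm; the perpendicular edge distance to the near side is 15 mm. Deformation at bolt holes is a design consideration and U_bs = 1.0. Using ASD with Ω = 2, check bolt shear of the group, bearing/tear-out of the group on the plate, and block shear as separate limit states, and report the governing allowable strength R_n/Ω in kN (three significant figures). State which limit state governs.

64 kN (block shear governs)

Bolt shear: A_b = π·12²/4 = 113.1 mm²; R_n = 469 × 113.1 × 3 × 1 / 1000 = 159.1 kN → 159.1 / 2 = 79.6 kN.
Bearing: edge l_c = 18, r_n = 69.12 kN; interior l_c = 21, r_n = 80.64 kN; R_n = 69.12 + 2·80.64 = 230.4 kN → 115 kN.
Block shear: A_gv = 760, A_nv = 440, A_nt = 56 mm²; R_n = min(0.6F_uA_nv, 0.6F_yA_gv) + U_bs·F_u·A_nt = 128 kN → 64 kN.
Block shear governs: 64 kN.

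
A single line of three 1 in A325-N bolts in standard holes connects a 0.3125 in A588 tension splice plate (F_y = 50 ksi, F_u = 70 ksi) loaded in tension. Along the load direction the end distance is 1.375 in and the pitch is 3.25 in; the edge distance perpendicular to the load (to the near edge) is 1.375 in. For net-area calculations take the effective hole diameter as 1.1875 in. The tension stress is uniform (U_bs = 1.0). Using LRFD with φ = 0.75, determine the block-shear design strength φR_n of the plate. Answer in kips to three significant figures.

61.1 kips

Shear plane L_v = 1.375 + 2·3.25 = 7.875 in; A_gv = 7.875 × 0.3125 = 2.461 in².
A_nv = (7.875 − 2.5·1.1875) × 0.3125 = 1.533 in².
A_nt = (1.375 − 0.5·1.1875) × 0.3125 = 0.2441 in².
0.6 F_u A_nv = 64.39 kips; 0.6 F_y A_gv = 73.83 kips → shear rupture governs the shear term.
R_n = 64.39 + 1.0 × 70 × 0.2441 = 81.48 kips.
Design strength φR_n = 0.75 × 81.48 = 61.1 kips.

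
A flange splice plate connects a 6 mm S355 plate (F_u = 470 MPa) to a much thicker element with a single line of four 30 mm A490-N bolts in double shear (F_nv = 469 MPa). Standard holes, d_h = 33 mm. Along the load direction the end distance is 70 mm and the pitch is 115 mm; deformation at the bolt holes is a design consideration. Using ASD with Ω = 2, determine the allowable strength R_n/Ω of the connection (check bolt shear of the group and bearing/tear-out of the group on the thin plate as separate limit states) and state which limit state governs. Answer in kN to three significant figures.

395 kN (bearing governs)

Bolt shear: A_b = π·30²/4 = 706.9 mm²; R_n = 469 × 706.9 × 4 × 2 / 1000 = 2652 kN → 2652 / 2 = 1330 kN.
Bearing (1.2 l_c t F_u ≤ 2.4 d t F_u): upper limit = 2.4·30·6·470 / 1000 = 203 kN.
  Edge l_c = 70 − 33/2 = 53.5 → r_n = 181 kN; interior l_c = 115 − 33 = 82 → r_n = 203 kN.
  R_n,bearing = 1·181 + 3·203 = 790.2 kN → 790.2 / 2 = 395 kN.
Bearing governs: 395 kN.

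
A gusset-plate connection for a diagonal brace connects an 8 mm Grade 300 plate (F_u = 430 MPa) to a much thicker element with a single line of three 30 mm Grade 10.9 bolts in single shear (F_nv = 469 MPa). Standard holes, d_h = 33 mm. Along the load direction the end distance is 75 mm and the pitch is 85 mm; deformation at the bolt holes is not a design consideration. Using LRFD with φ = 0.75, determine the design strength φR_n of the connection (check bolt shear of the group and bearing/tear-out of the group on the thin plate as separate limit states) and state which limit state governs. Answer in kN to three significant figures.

Bolt shear: A_b = π·30²/4 = 706.9 mm²; R_n = 469 × 706.9 × 3 × 1 / 1000 = 994.5 kN → 0.75 × 994.5 = 746 kN.
Bearing (1.5 l_c t F_u ≤ 3.0 d t F_u): upper limit = 3.0·30·8·430 / 1000 = 309.6 kN.
  Edge l_c = 75 − 33/2 = 58.5 → r_n = 301.9 kN; interior l_c = 85 − 33 = 52 → r_n = 268.3 kN.
  R_n,bearing = 1·301.9 + 2·268.3 = 838.5 kN → 0.75 × 838.5 = 629 kN.
Bearing governs: 629 kN.

629 kN (bearing governs)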